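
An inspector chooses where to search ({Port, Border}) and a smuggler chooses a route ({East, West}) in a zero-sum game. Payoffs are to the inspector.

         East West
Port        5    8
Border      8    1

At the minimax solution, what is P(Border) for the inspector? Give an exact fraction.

3/10

Row minima: Port → 5, Border → 1; maximin = 5.
Column maxima: East → 8, West → 8; minimax = 8.
5 ≠ 8, so there is no saddle point; optimal play is mixed.
Let the inspector play Port with probability p. Expected payoff against East: 5p + 8(1−p) = −3p + 8; against West: 8p + 1(1−p) = 7p + 1.
Setting these equal: −3p + 8 = 7p + 1 ⇒ −10p = -7 ⇒ p = 7/10, and the value is (-3)·(7/10) + 8 = 59/10.
For the smuggler: with q = P(East), equating Port's and Border's payoffs gives −3q + 8 = 7q + 1 ⇒ q = 7/10.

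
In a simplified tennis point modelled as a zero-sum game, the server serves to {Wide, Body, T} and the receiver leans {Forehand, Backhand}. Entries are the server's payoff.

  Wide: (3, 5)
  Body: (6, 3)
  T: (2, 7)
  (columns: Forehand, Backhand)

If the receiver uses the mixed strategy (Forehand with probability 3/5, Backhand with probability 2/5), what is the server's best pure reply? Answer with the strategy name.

Expected payoff of Wide: (3/5)·3 + (2/5)·5 = 19/5.
Expected payoff of Body: (3/5)·6 + (2/5)·3 = 24/5.
Expected payoff of T: (3/5)·2 + (2/5)·7 = 4.
The largest is 24/5, so the server's best response is Body.

Body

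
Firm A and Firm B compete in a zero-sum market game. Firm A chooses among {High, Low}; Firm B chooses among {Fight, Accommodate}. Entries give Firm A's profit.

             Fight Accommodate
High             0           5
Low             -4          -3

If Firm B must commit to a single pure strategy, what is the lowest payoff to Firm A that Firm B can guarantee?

0

Column maxima: Fight → 0, Accommodate → 5.
The smallest of these is 0.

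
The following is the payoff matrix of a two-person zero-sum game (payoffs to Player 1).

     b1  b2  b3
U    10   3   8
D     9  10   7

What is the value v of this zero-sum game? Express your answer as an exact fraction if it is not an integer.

Row minima: U → 3, D → 7; maximin = 7.
Column maxima: b1 → 10, b2 → 10, b3 → 8; minimax = 8.
7 ≠ 8, so there is no saddle point; optimal play is mixed.
b1 is strictly dominated by b3 (it gives Player 1 strictly more in every row), so Player 2 never plays it.
On the remaining 2×2 (U, D vs b2, b3):
Let Player 1 play U with probability p. Expected payoff against b2: 3p + 10(1−p) = −7p + 10; against b3: 8p + 7(1−p) = p + 7.
Setting these equal: −7p + 10 = p + 7 ⇒ −8p = -3 ⇒ p = 3/8, and the value is (-7)·(3/8) + 10 = 59/8.
For Player 2: with q = P(b2), equating U's and D's payoffs gives −5q + 8 = 3q + 7 ⇒ q = 1/8.

59/8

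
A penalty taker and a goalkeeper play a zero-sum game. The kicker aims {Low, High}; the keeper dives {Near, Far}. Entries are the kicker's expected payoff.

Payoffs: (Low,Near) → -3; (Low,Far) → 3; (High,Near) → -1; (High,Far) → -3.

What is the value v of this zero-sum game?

Row minima: Low → -3, High → -3; maximin = -3.
Column maxima: Near → -1, Far → 3; minimax = -1.
-3 ≠ -1, so there is no saddle point; optimal play is mixed.
Let the kicker play Low with probability p. Expected payoff against Near: (-3)p + (-1)(1−p) = −2p − 1; against Far: 3p + (-3)(1−p) = 6p − 3.
Setting these equal: −2p − 1 = 6p − 3 ⇒ −8p = -2 ⇒ p = 1/4, and the value is (-2)·(1/4) − 1 = -3/2.
For the keeper: with q = P(Near), equating Low's and High's payoffs gives −6q + 3 = 2q − 3 ⇒ q = 3/4.

-3/2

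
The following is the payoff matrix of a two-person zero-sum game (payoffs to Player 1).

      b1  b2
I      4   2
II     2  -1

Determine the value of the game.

Row minima: I → 2, II → -1; maximin = 2.
Column maxima: b1 → 4, b2 → 2; minimax = 2.
Since maximin = minimax = 2, there is a saddle point and the value is 2.

2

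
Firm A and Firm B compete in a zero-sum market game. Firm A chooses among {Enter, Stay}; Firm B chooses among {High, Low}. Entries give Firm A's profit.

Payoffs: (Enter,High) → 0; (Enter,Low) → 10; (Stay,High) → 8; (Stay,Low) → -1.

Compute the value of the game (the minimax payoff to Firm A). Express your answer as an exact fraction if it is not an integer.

80/19

Row minima: Enter → 0, Stay → -1; maximin = 0.
Column maxima: High → 8, Low → 10; minimax = 8.
0 ≠ 8, so there is no saddle point; optimal play is mixed.
Let Firm A play Enter with probability p. Expected payoff against High: 0p + 8(1−p) = −8p + 8; against Low: 10p + (-1)(1−p) = 11p − 1.
Setting these equal: −8p + 8 = 11p − 1 ⇒ −19p = -9 ⇒ p = 9/19, and the value is (-8)·(9/19) + 8 = 80/19.
For Firm B: with q = P(High), equating Enter's and Stay's payoffs gives −10q + 10 = 9q − 1 ⇒ q = 11/19.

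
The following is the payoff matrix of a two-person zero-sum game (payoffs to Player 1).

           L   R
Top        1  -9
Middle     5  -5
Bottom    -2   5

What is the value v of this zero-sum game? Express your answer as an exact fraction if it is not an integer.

15/17

Row minima: Top → -9, Middle → -5, Bottom → -2; maximin = -2.
Column maxima: L → 5, R → 5; minimax = 5.
-2 ≠ 5, so there is no saddle point; optimal play is mixed.
Top is strictly dominated by Middle, so Player 1 never plays it.
On the remaining 2×2 (Middle, Bottom vs L, R):
Let Player 1 play Middle with probability p. Expected payoff against L: 5p + (-2)(1−p) = 7p − 2; against R: (-5)p + 5(1−p) = −10p + 5.
Setting these equal: 7p − 2 = −10p + 5 ⇒ 17p = 7 ⇒ p = 7/17, and the value is (7)·(7/17) − 2 = 15/17.
For Player 2: with q = P(L), equating Middle's and Bottom's payoffs gives 10q − 5 = −7q + 5 ⇒ q = 10/17.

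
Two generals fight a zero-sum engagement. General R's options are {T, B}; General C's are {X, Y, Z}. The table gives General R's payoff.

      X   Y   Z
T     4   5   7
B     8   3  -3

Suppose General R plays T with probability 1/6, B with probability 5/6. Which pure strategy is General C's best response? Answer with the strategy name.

Z

If General C plays X, General R's expected payoff is (1/6)·4 + (5/6)·8 = 22/3.
If General C plays Y, General R's expected payoff is (1/6)·5 + (5/6)·3 = 10/3.
If General C plays Z, General R's expected payoff is (1/6)·7 + (5/6)·(-3) = -4/3.
General C minimizes General R's payoff; the smallest is -4/3, so the best response is Z.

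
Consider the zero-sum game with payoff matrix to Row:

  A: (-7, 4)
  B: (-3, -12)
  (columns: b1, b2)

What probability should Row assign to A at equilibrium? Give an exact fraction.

Row minima: A → -7, B → -12; maximin = -7.
Column maxima: b1 → -3, b2 → 4; minimax = -3.
-7 ≠ -3, so there is no saddle point; optimal play is mixed.
Let Row play A with probability p. Expected payoff against b1: (-7)p + (-3)(1−p) = −4p − 3; against b2: 4p + (-12)(1−p) = 16p − 12.
Setting these equal: −4p − 3 = 16p − 12 ⇒ −20p = -9 ⇒ p = 9/20, and the value is (-4)·(9/20) − 3 = -24/5.
For Column: with q = P(b1), equating A's and B's payoffs gives −11q + 4 = 9q − 12 ⇒ q = 4/5.

9/20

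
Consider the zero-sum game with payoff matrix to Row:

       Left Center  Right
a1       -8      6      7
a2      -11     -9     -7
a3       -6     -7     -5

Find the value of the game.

-92/15

Row minima: a1 → -8, a2 → -11, a3 → -7; maximin = -7.
Column maxima: Left → -6, Center → 6, Right → 7; minimax = -6.
-7 ≠ -6, so there is no saddle point; optimal play is mixed.
a2 is strictly dominated by a1, so Row never plays it.
Right is strictly dominated by Left (it gives Row strictly more in every row), so Column never plays it.
On the remaining 2×2 (a1, a3 vs Left, Center):
Let Row play a1 with probability p. Expected payoff against Left: (-8)p + (-6)(1−p) = −2p − 6; against Center: 6p + (-7)(1−p) = 13p − 7.
Setting these equal: −2p − 6 = 13p − 7 ⇒ −15p = -1 ⇒ p = 1/15, and the value is (-2)·(1/15) − 6 = -92/15.
For Column: with q = P(Left), equating a1's and a3's payoffs gives −14q + 6 = q − 7 ⇒ q = 13/15.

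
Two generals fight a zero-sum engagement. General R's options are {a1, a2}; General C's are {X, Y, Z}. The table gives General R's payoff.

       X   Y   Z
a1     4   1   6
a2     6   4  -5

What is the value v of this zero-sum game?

29/14

Row minima: a1 → 1, a2 → -5; maximin = 1.
Column maxima: X → 6, Y → 4, Z → 6; minimax = 4.
1 ≠ 4, so there is no saddle point; optimal play is mixed.
X is strictly dominated by Y (it gives General R strictly more in every row), so General C never plays it.
On the remaining 2×2 (a1, a2 vs Y, Z):
Let General R play a1 with probability p. Expected payoff against Y: 1p + 4(1−p) = −3p + 4; against Z: 6p + (-5)(1−p) = 11p − 5.
Setting these equal: −3p + 4 = 11p − 5 ⇒ −14p = -9 ⇒ p = 9/14, and the value is (-3)·(9/14) + 4 = 29/14.
For General C: with q = P(Y), equating a1's and a2's payoffs gives −5q + 6 = 9q − 5 ⇒ q = 11/14.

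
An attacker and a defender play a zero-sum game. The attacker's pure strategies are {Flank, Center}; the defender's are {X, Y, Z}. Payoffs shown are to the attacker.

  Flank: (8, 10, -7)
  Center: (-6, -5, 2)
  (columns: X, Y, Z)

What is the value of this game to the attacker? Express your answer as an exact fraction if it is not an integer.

Row minima: Flank → -7, Center → -6; maximin = -6.
Column maxima: X → 8, Y → 10, Z → 2; minimax = 2.
-6 ≠ 2, so there is no saddle point; optimal play is mixed.
Y is strictly dominated by X (it gives the attacker strictly more in every row), so the defender never plays it.
On the remaining 2×2 (Flank, Center vs X, Z):
Let the attacker play Flank with probability p. Expected payoff against X: 8p + (-6)(1−p) = 14p − 6; against Z: (-7)p + 2(1−p) = −9p + 2.
Setting these equal: 14p − 6 = −9p + 2 ⇒ 23p = 8 ⇒ p = 8/23, and the value is (14)·(8/23) − 6 = -26/23.
For the defender: with q = P(X), equating Flank's and Center's payoffs gives 15q − 7 = −8q + 2 ⇒ q = 9/23.

-26/23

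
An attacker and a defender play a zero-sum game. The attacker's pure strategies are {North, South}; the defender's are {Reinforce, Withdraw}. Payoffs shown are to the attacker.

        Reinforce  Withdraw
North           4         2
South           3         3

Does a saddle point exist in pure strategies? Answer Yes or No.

Row minima: North → 2, South → 3; maximin = 3.
Column maxima: Reinforce → 4, Withdraw → 3; minimax = 3.
maximin = minimax = 3, so a saddle point exists.

Yes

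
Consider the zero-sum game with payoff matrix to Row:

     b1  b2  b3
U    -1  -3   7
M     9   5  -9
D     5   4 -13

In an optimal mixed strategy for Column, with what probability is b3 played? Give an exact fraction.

Row minima: U → -3, M → -9, D → -13; maximin = -3.
Column maxima: b1 → 9, b2 → 5, b3 → 7; minimax = 5.
-3 ≠ 5, so there is no saddle point; optimal play is mixed.
D is strictly dominated by M, so Row never plays it.
b1 is strictly dominated by b2 (it gives Row strictly more in every row), so Column never plays it.
On the remaining 2×2 (U, M vs b2, b3):
Let Row play U with probability p. Expected payoff against b2: (-3)p + 5(1−p) = −8p + 5; against b3: 7p + (-9)(1−p) = 16p − 9.
Setting these equal: −8p + 5 = 16p − 9 ⇒ −24p = -14 ⇒ p = 7/12, and the value is (-8)·(7/12) + 5 = 1/3.
For Column: with q = P(b2), equating U's and M's payoffs gives −10q + 7 = 14q − 9 ⇒ q = 2/3.

1/3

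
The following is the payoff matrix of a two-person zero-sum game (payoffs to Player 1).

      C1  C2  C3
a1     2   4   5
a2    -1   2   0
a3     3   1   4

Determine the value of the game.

Row minima: a1 → 2, a2 → -1, a3 → 1; maximin = 2.
Column maxima: C1 → 3, C2 → 4, C3 → 5; minimax = 3.
2 ≠ 3, so there is no saddle point; optimal play is mixed.
a2 is strictly dominated by a1, so Player 1 never plays it.
C3 is strictly dominated by C1 (it gives Player 1 strictly more in every row), so Player 2 never plays it.
On the remaining 2×2 (a1, a3 vs C1, C2):
Let Player 1 play a1 with probability p. Expected payoff against C1: 2p + 3(1−p) = −p + 3; against C2: 4p + 1(1−p) = 3p + 1.
Setting these equal: −p + 3 = 3p + 1 ⇒ −4p = -2 ⇒ p = 1/2, and the value is (-1)·(1/2) + 3 = 5/2.
For Player 2: with q = P(C1), equating a1's and a3's payoffs gives −2q + 4 = 2q + 1 ⇒ q = 3/4.

5/2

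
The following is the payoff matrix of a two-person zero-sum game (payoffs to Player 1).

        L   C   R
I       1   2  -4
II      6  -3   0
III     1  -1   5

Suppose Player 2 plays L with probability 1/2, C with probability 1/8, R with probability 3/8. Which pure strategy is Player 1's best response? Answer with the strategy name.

II

Expected payoff of I: (1/2)·1 + (1/8)·2 + (3/8)·(-4) = -3/4.
Expected payoff of II: (1/2)·6 + (1/8)·(-3) + (3/8)·0 = 21/8.
Expected payoff of III: (1/2)·1 + (1/8)·(-1) + (3/8)·5 = 9/4.
The largest is 21/8, so Player 1's best response is II.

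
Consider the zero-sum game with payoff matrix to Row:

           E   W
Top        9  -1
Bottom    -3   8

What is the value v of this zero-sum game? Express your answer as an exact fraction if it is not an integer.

23/7

Row minima: Top → -1, Bottom → -3; maximin = -1.
Column maxima: E → 9, W → 8; minimax = 8.
-1 ≠ 8, so there is no saddle point; optimal play is mixed.
Let Row play Top with probability p. Expected payoff against E: 9p + (-3)(1−p) = 12p − 3; against W: (-1)p + 8(1−p) = −9p + 8.
Setting these equal: 12p − 3 = −9p + 8 ⇒ 21p = 11 ⇒ p = 11/21, and the value is (12)·(11/21) − 3 = 23/7.
For Column: with q = P(E), equating Top's and Bottom's payoffs gives 10q − 1 = −11q + 8 ⇒ q = 3/7.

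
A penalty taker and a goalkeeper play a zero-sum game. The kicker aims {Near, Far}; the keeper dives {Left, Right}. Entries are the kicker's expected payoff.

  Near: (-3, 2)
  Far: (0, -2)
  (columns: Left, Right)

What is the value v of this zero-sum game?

-6/7

Row minima: Near → -3, Far → -2; maximin = -2.
Column maxima: Left → 0, Right → 2; minimax = 0.
-2 ≠ 0, so there is no saddle point; optimal play is mixed.
Let the kicker play Near with probability p. Expected payoff against Left: (-3)p + 0(1−p) = −3p; against Right: 2p + (-2)(1−p) = 4p − 2.
Setting these equal: −3p = 4p − 2 ⇒ −7p = -2 ⇒ p = 2/7, and the value is (-3)·(2/7) = -6/7.
For the keeper: with q = P(Left), equating Near's and Far's payoffs gives −5q + 2 = 2q − 2 ⇒ q = 4/7.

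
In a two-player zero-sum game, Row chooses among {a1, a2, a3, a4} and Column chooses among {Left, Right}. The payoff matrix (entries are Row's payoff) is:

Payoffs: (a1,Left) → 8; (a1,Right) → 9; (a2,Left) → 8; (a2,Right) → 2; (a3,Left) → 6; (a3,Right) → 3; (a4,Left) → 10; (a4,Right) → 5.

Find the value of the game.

Row minima: a1 → 8, a2 → 2, a3 → 3, a4 → 5; maximin = 8.
Column maxima: Left → 10, Right → 9; minimax = 9.
8 ≠ 9, so there is no saddle point; optimal play is mixed.
a2 is strictly dominated by a4, so Row never plays it.
a3 is strictly dominated by a1, so Row never plays it.
On the remaining 2×2 (a1, a4 vs Left, Right):
Let Row play a1 with probability p. Expected payoff against Left: 8p + 10(1−p) = −2p + 10; against Right: 9p + 5(1−p) = 4p + 5.
Setting these equal: −2p + 10 = 4p + 5 ⇒ −6p = -5 ⇒ p = 5/6, and the value is (-2)·(5/6) + 10 = 25/3.
For Column: with q = P(Left), equating a1's and a4's payoffs gives −q + 9 = 5q + 5 ⇒ q = 2/3.

25/3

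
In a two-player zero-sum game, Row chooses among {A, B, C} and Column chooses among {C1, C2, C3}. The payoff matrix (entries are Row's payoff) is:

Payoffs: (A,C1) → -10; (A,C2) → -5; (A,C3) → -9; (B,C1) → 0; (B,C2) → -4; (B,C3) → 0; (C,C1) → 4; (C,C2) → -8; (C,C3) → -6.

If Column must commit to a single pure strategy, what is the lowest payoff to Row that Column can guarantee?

-4

Column maxima: C1 → 4, C2 → -4, C3 → 0.
The smallest of these is -4.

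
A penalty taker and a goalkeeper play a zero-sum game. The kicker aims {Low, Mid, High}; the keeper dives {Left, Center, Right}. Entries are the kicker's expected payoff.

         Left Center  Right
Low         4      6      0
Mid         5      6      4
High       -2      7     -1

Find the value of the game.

4

Row minima: Low → 0, Mid → 4, High → -2; maximin = 4.
Column maxima: Left → 5, Center → 7, Right → 4; minimax = 4.
Since maximin = minimax = 4, there is a saddle point and the value is 4.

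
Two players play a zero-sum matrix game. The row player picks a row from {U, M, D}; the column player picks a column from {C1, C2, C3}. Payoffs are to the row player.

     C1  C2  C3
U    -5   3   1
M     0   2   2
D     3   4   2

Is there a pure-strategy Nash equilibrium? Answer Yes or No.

Row minima: U → -5, M → 0, D → 2; maximin = 2.
Column maxima: C1 → 3, C2 → 4, C3 → 2; minimax = 2.
maximin = minimax = 2, so a saddle point exists.

Yes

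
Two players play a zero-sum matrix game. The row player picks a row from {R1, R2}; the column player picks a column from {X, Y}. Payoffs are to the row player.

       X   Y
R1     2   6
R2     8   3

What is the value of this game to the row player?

14/3

Row minima: R1 → 2, R2 → 3; maximin = 3.
Column maxima: X → 8, Y → 6; minimax = 6.
3 ≠ 6, so there is no saddle point; optimal play is mixed.
Let the row player play R1 with probability p. Expected payoff against X: 2p + 8(1−p) = −6p + 8; against Y: 6p + 3(1−p) = 3p + 3.
Setting these equal: −6p + 8 = 3p + 3 ⇒ −9p = -5 ⇒ p = 5/9, and the value is (-6)·(5/9) + 8 = 14/3.
For the column player: with q = P(X), equating R1's and R2's payoffs gives −4q + 6 = 5q + 3 ⇒ q = 1/3.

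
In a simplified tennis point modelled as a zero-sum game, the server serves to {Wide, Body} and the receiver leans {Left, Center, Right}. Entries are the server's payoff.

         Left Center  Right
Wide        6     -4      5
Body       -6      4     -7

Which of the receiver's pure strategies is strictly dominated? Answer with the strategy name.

Right holds the server's payoff strictly below Left in every row: 5 < 6, -7 < -6.
So Left is strictly dominated for the receiver.

Left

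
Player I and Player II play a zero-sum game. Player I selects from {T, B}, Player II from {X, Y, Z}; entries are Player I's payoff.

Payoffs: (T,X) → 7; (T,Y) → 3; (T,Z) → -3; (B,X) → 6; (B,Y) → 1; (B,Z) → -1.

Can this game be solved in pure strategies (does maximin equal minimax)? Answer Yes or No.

Row minima: T → -3, B → -1; maximin = -1.
Column maxima: X → 7, Y → 3, Z → -1; minimax = -1.
maximin = minimax = -1, so a saddle point exists.

Yes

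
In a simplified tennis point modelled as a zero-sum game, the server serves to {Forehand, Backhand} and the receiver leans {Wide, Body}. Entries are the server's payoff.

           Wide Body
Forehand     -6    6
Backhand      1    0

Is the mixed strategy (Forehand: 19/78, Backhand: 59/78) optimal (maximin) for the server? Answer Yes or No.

Against Wide this mix gives (19/78)·(-6) + (59/78)·1 = -55/78.
Against Body this mix gives (19/78)·6 + (59/78)·0 = 19/13.
The receiver will play Wide, holding the server to -55/78. Shifting weight toward the row that does better against Wide would raise this floor (the equalizing mix achieves 6/13 against both Wide and Body), so the proposed strategy is not optimal.

No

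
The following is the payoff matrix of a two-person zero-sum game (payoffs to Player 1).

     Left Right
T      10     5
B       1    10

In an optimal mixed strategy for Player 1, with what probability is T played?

Row minima: T → 5, B → 1; maximin = 5.
Column maxima: Left → 10, Right → 10; minimax = 10.
5 ≠ 10, so there is no saddle point; optimal play is mixed.
Let Player 1 play T with probability p. Expected payoff against Left: 10p + 1(1−p) = 9p + 1; against Right: 5p + 10(1−p) = −5p + 10.
Setting these equal: 9p + 1 = −5p + 10 ⇒ 14p = 9 ⇒ p = 9/14, and the value is (9)·(9/14) + 1 = 95/14.
For Player 2: with q = P(Left), equating T's and B's payoffs gives 5q + 5 = −9q + 10 ⇒ q = 5/14.

9/14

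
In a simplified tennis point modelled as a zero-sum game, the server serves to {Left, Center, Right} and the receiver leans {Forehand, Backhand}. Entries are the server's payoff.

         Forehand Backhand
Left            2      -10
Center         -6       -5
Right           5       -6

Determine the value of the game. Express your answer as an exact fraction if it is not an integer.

-61/12

Row minima: Left → -10, Center → -6, Right → -6; maximin = -6.
Column maxima: Forehand → 5, Backhand → -5; minimax = -5.
-6 ≠ -5, so there is no saddle point; optimal play is mixed.
Left is strictly dominated by Right, so the server never plays it.
On the remaining 2×2 (Center, Right vs Forehand, Backhand):
Let the server play Center with probability p. Expected payoff against Forehand: (-6)p + 5(1−p) = −11p + 5; against Backhand: (-5)p + (-6)(1−p) = p − 6.
Setting these equal: −11p + 5 = p − 6 ⇒ −12p = -11 ⇒ p = 11/12, and the value is (-11)·(11/12) + 5 = -61/12.
For the receiver: with q = P(Forehand), equating Center's and Right's payoffs gives −q − 5 = 11q − 6 ⇒ q = 1/12.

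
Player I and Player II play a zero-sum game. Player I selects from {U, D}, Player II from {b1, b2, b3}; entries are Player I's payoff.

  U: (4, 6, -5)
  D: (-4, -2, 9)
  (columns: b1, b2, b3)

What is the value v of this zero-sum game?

8/11

Row minima: U → -5, D → -4; maximin = -4.
Column maxima: b1 → 4, b2 → 6, b3 → 9; minimax = 4.
-4 ≠ 4, so there is no saddle point; optimal play is mixed.
b2 is strictly dominated by b1 (it gives Player I strictly more in every row), so Player II never plays it.
On the remaining 2×2 (U, D vs b1, b3):
Let Player I play U with probability p. Expected payoff against b1: 4p + (-4)(1−p) = 8p − 4; against b3: (-5)p + 9(1−p) = −14p + 9.
Setting these equal: 8p − 4 = −14p + 9 ⇒ 22p = 13 ⇒ p = 13/22, and the value is (8)·(13/22) − 4 = 8/11.
For Player II: with q = P(b1), equating U's and D's payoffs gives 9q − 5 = −13q + 9 ⇒ q = 7/11.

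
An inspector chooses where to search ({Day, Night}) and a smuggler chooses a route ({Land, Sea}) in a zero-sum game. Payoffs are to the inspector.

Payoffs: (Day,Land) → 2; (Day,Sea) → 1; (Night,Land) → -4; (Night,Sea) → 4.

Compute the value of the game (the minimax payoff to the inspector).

Row minima: Day → 1, Night → -4; maximin = 1.
Column maxima: Land → 2, Sea → 4; minimax = 2.
1 ≠ 2, so there is no saddle point; optimal play is mixed.
Let the inspector play Day with probability p. Expected payoff against Land: 2p + (-4)(1−p) = 6p − 4; against Sea: 1p + 4(1−p) = −3p + 4.
Setting these equal: 6p − 4 = −3p + 4 ⇒ 9p = 8 ⇒ p = 8/9, and the value is (6)·(8/9) − 4 = 4/3.
For the smuggler: with q = P(Land), equating Day's and Night's payoffs gives q + 1 = −8q + 4 ⇒ q = 1/3.

4/3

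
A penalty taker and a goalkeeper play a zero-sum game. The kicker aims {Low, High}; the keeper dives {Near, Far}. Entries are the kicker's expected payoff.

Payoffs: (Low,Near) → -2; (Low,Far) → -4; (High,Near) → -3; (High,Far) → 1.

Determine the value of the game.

Row minima: Low → -4, High → -3; maximin = -3.
Column maxima: Near → -2, Far → 1; minimax = -2.
-3 ≠ -2, so there is no saddle point; optimal play is mixed.
Let the kicker play Low with probability p. Expected payoff against Near: (-2)p + (-3)(1−p) = p − 3; against Far: (-4)p + 1(1−p) = −5p + 1.
Setting these equal: p − 3 = −5p + 1 ⇒ 6p = 4 ⇒ p = 2/3, and the value is (1)·(2/3) − 3 = -7/3.
For the keeper: with q = P(Near), equating Low's and High's payoffs gives 2q − 4 = −4q + 1 ⇒ q = 5/6.

-7/3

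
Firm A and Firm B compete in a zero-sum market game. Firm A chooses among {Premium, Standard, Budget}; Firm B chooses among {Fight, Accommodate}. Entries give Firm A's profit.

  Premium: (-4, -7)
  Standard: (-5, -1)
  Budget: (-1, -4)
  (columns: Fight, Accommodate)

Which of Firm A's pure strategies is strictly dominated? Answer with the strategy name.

Premium

Budget gives a strictly higher payoff than Premium against every column: -1 > -4, -4 > -7.
So Premium is strictly dominated and Firm A never plays it.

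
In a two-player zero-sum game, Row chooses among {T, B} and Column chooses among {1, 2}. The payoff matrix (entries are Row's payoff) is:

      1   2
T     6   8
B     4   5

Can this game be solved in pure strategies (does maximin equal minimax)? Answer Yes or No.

Row minima: T → 6, B → 4; maximin = 6.
Column maxima: 1 → 6, 2 → 8; minimax = 6.
maximin = minimax = 6, so a saddle point exists.

Yes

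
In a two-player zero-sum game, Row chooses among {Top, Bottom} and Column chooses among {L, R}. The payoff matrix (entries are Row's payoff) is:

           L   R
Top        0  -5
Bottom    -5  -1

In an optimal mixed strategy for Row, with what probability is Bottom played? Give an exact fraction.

Row minima: Top → -5, Bottom → -5; maximin = -5.
Column maxima: L → 0, R → -1; minimax = -1.
-5 ≠ -1, so there is no saddle point; optimal play is mixed.
Let Row play Top with probability p. Expected payoff against L: 0p + (-5)(1−p) = 5p − 5; against R: (-5)p + (-1)(1−p) = −4p − 1.
Setting these equal: 5p − 5 = −4p − 1 ⇒ 9p = 4 ⇒ p = 4/9, and the value is (5)·(4/9) − 5 = -25/9.
For Column: with q = P(L), equating Top's and Bottom's payoffs gives 5q − 5 = −4q − 1 ⇒ q = 4/9.

5/9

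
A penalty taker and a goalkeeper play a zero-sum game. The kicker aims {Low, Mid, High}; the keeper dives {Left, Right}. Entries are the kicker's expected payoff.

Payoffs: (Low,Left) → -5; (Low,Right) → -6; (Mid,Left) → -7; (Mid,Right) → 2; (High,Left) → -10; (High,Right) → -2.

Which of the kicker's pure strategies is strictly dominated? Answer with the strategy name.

Mid gives a strictly higher payoff than High against every column: -7 > -10, 2 > -2.
So High is strictly dominated and the kicker never plays it.

High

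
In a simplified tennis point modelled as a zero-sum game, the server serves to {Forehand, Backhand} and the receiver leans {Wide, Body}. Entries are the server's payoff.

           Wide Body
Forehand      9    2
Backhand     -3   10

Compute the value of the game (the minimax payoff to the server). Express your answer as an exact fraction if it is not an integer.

24/5

Row minima: Forehand → 2, Backhand → -3; maximin = 2.
Column maxima: Wide → 9, Body → 10; minimax = 9.
2 ≠ 9, so there is no saddle point; optimal play is mixed.
Let the server play Forehand with probability p. Expected payoff against Wide: 9p + (-3)(1−p) = 12p − 3; against Body: 2p + 10(1−p) = −8p + 10.
Setting these equal: 12p − 3 = −8p + 10 ⇒ 20p = 13 ⇒ p = 13/20, and the value is (12)·(13/20) − 3 = 24/5.
For the receiver: with q = P(Wide), equating Forehand's and Backhand's payoffs gives 7q + 2 = −13q + 10 ⇒ q = 2/5.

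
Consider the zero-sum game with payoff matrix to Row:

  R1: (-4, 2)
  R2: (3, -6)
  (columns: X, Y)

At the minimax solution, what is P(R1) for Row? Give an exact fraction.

3/5

Row minima: R1 → -4, R2 → -6; maximin = -4.
Column maxima: X → 3, Y → 2; minimax = 2.
-4 ≠ 2, so there is no saddle point; optimal play is mixed.
Let Row play R1 with probability p. Expected payoff against X: (-4)p + 3(1−p) = −7p + 3; against Y: 2p + (-6)(1−p) = 8p − 6.
Setting these equal: −7p + 3 = 8p − 6 ⇒ −15p = -9 ⇒ p = 3/5, and the value is (-7)·(3/5) + 3 = -6/5.
For Column: with q = P(X), equating R1's and R2's payoffs gives −6q + 2 = 9q − 6 ⇒ q = 8/15.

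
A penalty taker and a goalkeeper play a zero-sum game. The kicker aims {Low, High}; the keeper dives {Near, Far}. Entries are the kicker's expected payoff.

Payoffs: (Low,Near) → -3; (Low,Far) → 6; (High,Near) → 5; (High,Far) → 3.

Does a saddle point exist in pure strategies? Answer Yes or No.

No

Row minima: Low → -3, High → 3; maximin = 3.
Column maxima: Near → 5, Far → 6; minimax = 5.
3 ≠ 5, so no pure-strategy equilibrium exists.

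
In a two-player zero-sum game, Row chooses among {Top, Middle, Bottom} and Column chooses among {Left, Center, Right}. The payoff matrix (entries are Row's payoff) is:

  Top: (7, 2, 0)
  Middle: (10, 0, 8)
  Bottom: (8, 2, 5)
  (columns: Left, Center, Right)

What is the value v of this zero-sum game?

Row minima: Top → 0, Middle → 0, Bottom → 2; maximin = 2.
Column maxima: Left → 10, Center → 2, Right → 8; minimax = 2.
Since maximin = minimax = 2, there is a saddle point and the value is 2.

2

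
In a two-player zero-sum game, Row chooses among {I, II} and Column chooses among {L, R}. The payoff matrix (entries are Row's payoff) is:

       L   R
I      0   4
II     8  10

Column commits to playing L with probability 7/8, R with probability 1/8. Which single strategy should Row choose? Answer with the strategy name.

II

Expected payoff of I: (7/8)·0 + (1/8)·4 = 1/2.
Expected payoff of II: (7/8)·8 + (1/8)·10 = 33/4.
The largest is 33/4, so Row's best response is II.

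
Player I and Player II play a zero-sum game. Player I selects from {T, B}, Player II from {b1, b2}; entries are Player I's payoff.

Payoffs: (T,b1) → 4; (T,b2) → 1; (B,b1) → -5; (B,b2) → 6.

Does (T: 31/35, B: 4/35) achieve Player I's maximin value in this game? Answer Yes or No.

No

Against b1 this mix gives (31/35)·4 + (4/35)·(-5) = 104/35.
Against b2 this mix gives (31/35)·1 + (4/35)·6 = 11/7.
Player II will play b2, holding Player I to 11/7. Shifting weight toward the row that does better against b2 would raise this floor (the equalizing mix achieves 29/14 against both b2 and b1), so the proposed strategy is not optimal.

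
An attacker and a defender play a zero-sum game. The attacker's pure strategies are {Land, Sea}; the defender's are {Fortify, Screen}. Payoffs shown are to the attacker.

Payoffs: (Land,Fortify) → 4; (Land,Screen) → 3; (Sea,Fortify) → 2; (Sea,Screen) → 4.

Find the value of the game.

10/3

Row minima: Land → 3, Sea → 2; maximin = 3.
Column maxima: Fortify → 4, Screen → 4; minimax = 4.
3 ≠ 4, so there is no saddle point; optimal play is mixed.
Let the attacker play Land with probability p. Expected payoff against Fortify: 4p + 2(1−p) = 2p + 2; against Screen: 3p + 4(1−p) = −p + 4.
Setting these equal: 2p + 2 = −p + 4 ⇒ 3p = 2 ⇒ p = 2/3, and the value is (2)·(2/3) + 2 = 10/3.
For the defender: with q = P(Fortify), equating Land's and Sea's payoffs gives q + 3 = −2q + 4 ⇒ q = 1/3.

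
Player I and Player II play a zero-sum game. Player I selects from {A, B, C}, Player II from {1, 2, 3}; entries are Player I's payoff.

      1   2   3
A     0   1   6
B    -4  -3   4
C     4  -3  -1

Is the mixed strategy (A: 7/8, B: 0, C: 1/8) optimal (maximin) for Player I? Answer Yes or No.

Yes

Against 1 this mix gives (7/8)·0 + (1/8)·4 = 1/2.
Against 2 this mix gives (7/8)·1 + (1/8)·(-3) = 1/2.
Against 3 this mix gives (7/8)·6 + (1/8)·(-1) = 41/8.
All of Player II's active replies (1, 2) yield 1/2, and no column does worse for Player I. The mix makes Player II indifferent and guarantees 1/2, so it is optimal.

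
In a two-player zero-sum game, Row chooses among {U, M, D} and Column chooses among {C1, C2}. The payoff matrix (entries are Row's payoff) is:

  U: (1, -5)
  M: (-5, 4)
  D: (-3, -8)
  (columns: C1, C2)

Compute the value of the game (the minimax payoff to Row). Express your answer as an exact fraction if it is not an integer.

Row minima: U → -5, M → -5, D → -8; maximin = -5.
Column maxima: C1 → 1, C2 → 4; minimax = 1.
-5 ≠ 1, so there is no saddle point; optimal play is mixed.
D is strictly dominated by U, so Row never plays it.
On the remaining 2×2 (U, M vs C1, C2):
Let Row play U with probability p. Expected payoff against C1: 1p + (-5)(1−p) = 6p − 5; against C2: (-5)p + 4(1−p) = −9p + 4.
Setting these equal: 6p − 5 = −9p + 4 ⇒ 15p = 9 ⇒ p = 3/5, and the value is (6)·(3/5) − 5 = -7/5.
For Column: with q = P(C1), equating U's and M's payoffs gives 6q − 5 = −9q + 4 ⇒ q = 3/5.

-7/5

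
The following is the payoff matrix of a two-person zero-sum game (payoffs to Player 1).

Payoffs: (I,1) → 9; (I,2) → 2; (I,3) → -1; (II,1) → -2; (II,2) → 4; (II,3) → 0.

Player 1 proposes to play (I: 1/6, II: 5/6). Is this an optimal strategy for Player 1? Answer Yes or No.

Against 1 this mix gives (1/6)·9 + (5/6)·(-2) = -1/6.
Against 2 this mix gives (1/6)·2 + (5/6)·4 = 11/3.
Against 3 this mix gives (1/6)·(-1) + (5/6)·0 = -1/6.
All of Player 2's active replies (1, 3) yield -1/6, and no column does worse for Player 1. The mix makes Player 2 indifferent and guarantees -1/6, so it is optimal.

Yes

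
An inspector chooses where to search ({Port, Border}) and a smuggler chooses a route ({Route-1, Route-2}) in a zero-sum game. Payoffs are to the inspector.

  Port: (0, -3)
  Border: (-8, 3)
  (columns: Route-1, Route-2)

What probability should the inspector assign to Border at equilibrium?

Row minima: Port → -3, Border → -8; maximin = -3.
Column maxima: Route-1 → 0, Route-2 → 3; minimax = 0.
-3 ≠ 0, so there is no saddle point; optimal play is mixed.
Let the inspector play Port with probability p. Expected payoff against Route-1: 0p + (-8)(1−p) = 8p − 8; against Route-2: (-3)p + 3(1−p) = −6p + 3.
Setting these equal: 8p − 8 = −6p + 3 ⇒ 14p = 11 ⇒ p = 11/14, and the value is (8)·(11/14) − 8 = -12/7.
For the smuggler: with q = P(Route-1), equating Port's and Border's payoffs gives 3q − 3 = −11q + 3 ⇒ q = 3/7.

3/14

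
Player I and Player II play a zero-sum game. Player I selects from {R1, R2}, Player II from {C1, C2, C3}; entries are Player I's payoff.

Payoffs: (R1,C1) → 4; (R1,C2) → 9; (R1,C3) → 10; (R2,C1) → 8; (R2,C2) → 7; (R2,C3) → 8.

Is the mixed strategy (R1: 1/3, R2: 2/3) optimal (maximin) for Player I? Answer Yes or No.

No

Against C1 this mix gives (1/3)·4 + (2/3)·8 = 20/3.
Against C2 this mix gives (1/3)·9 + (2/3)·7 = 23/3.
Against C3 this mix gives (1/3)·10 + (2/3)·8 = 26/3.
Player II will play C1, holding Player I to 20/3. Shifting weight toward the row that does better against C1 would raise this floor (the equalizing mix achieves 22/3 against both C1 and C2), so the proposed strategy is not optimal.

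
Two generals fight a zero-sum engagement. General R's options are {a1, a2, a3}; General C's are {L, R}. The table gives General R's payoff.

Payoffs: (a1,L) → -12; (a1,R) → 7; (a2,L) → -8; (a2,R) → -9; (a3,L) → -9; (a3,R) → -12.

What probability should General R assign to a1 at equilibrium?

1/20

Row minima: a1 → -12, a2 → -9, a3 → -12; maximin = -9.
Column maxima: L → -8, R → 7; minimax = -8.
-9 ≠ -8, so there is no saddle point; optimal play is mixed.
a3 is strictly dominated by a2, so General R never plays it.
On the remaining 2×2 (a1, a2 vs L, R):
Let General R play a1 with probability p. Expected payoff against L: (-12)p + (-8)(1−p) = −4p − 8; against R: 7p + (-9)(1−p) = 16p − 9.
Setting these equal: −4p − 8 = 16p − 9 ⇒ −20p = -1 ⇒ p = 1/20, and the value is (-4)·(1/20) − 8 = -41/5.
For General C: with q = P(L), equating a1's and a2's payoffs gives −19q + 7 = q − 9 ⇒ q = 4/5.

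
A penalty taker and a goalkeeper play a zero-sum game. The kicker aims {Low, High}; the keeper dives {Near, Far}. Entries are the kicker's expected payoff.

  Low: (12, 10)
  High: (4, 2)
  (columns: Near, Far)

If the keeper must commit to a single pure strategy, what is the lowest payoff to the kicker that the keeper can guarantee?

Column maxima: Near → 12, Far → 10.
The smallest of these is 10.

10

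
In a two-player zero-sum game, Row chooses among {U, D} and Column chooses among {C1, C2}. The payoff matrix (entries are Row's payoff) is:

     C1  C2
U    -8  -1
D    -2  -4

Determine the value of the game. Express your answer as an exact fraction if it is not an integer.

-10/3

Row minima: U → -8, D → -4; maximin = -4.
Column maxima: C1 → -2, C2 → -1; minimax = -2.
-4 ≠ -2, so there is no saddle point; optimal play is mixed.
Let Row play U with probability p. Expected payoff against C1: (-8)p + (-2)(1−p) = −6p − 2; against C2: (-1)p + (-4)(1−p) = 3p − 4.
Setting these equal: −6p − 2 = 3p − 4 ⇒ −9p = -2 ⇒ p = 2/9, and the value is (-6)·(2/9) − 2 = -10/3.
For Column: with q = P(C1), equating U's and D's payoffs gives −7q − 1 = 2q − 4 ⇒ q = 1/3.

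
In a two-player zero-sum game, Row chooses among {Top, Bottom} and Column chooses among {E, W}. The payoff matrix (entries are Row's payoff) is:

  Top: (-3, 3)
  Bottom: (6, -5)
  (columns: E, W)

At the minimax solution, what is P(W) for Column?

Row minima: Top → -3, Bottom → -5; maximin = -3.
Column maxima: E → 6, W → 3; minimax = 3.
-3 ≠ 3, so there is no saddle point; optimal play is mixed.
Let Row play Top with probability p. Expected payoff against E: (-3)p + 6(1−p) = −9p + 6; against W: 3p + (-5)(1−p) = 8p − 5.
Setting these equal: −9p + 6 = 8p − 5 ⇒ −17p = -11 ⇒ p = 11/17, and the value is (-9)·(11/17) + 6 = 3/17.
For Column: with q = P(E), equating Top's and Bottom's payoffs gives −6q + 3 = 11q − 5 ⇒ q = 8/17.

9/17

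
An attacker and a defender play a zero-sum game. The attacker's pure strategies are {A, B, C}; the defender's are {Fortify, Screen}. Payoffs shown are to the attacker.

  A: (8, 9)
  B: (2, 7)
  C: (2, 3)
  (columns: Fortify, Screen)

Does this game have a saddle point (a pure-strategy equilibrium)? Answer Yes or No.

Row minima: A → 8, B → 2, C → 2; maximin = 8.
Column maxima: Fortify → 8, Screen → 9; minimax = 8.
maximin = minimax = 8, so a saddle point exists.

Yes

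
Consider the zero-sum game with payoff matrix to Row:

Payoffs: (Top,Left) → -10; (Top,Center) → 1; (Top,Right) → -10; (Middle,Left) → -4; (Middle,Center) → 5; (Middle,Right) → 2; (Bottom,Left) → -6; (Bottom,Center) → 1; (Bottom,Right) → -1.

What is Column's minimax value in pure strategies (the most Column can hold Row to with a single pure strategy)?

Column maxima: Left → -4, Center → 5, Right → 2.
The smallest of these is -4.

-4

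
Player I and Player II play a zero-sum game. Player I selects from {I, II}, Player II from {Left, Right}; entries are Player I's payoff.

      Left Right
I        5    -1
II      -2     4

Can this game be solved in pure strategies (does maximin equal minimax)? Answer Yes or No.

Row minima: I → -1, II → -2; maximin = -1.
Column maxima: Left → 5, Right → 4; minimax = 4.
-1 ≠ 4, so no pure-strategy equilibrium exists.

No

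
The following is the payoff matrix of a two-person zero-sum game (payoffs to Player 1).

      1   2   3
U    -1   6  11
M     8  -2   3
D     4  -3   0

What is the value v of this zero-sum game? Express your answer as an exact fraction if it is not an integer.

46/17

Row minima: U → -1, M → -2, D → -3; maximin = -1.
Column maxima: 1 → 8, 2 → 6, 3 → 11; minimax = 6.
-1 ≠ 6, so there is no saddle point; optimal play is mixed.
D is strictly dominated by M, so Player 1 never plays it.
3 is strictly dominated by 2 (it gives Player 1 strictly more in every row), so Player 2 never plays it.
On the remaining 2×2 (U, M vs 1, 2):
Let Player 1 play U with probability p. Expected payoff against 1: (-1)p + 8(1−p) = −9p + 8; against 2: 6p + (-2)(1−p) = 8p − 2.
Setting these equal: −9p + 8 = 8p − 2 ⇒ −17p = -10 ⇒ p = 10/17, and the value is (-9)·(10/17) + 8 = 46/17.
For Player 2: with q = P(1), equating U's and M's payoffs gives −7q + 6 = 10q − 2 ⇒ q = 8/17.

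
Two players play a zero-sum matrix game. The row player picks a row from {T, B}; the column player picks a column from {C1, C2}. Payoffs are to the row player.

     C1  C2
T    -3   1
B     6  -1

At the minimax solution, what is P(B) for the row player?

Row minima: T → -3, B → -1; maximin = -1.
Column maxima: C1 → 6, C2 → 1; minimax = 1.
-1 ≠ 1, so there is no saddle point; optimal play is mixed.
Let the row player play T with probability p. Expected payoff against C1: (-3)p + 6(1−p) = −9p + 6; against C2: 1p + (-1)(1−p) = 2p − 1.
Setting these equal: −9p + 6 = 2p − 1 ⇒ −11p = -7 ⇒ p = 7/11, and the value is (-9)·(7/11) + 6 = 3/11.
For the column player: with q = P(C1), equating T's and B's payoffs gives −4q + 1 = 7q − 1 ⇒ q = 2/11.

4/11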